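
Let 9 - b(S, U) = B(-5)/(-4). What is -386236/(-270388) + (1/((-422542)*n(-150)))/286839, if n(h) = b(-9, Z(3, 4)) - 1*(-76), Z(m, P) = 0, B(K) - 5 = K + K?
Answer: 1960268919551935591/1372303960842193155 ≈ 1.4285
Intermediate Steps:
B(K) = 5 + 2*K (B(K) = 5 + (K + K) = 5 + 2*K)
b(S, U) = 31/4 (b(S, U) = 9 - (5 + 2*(-5))/(-4) = 9 - (5 - 10)*(-1)/4 = 9 - (-5)*(-1)/4 = 9 - 1*5/4 = 9 - 5/4 = 31/4)
n(h) = 335/4 (n(h) = 31/4 - 1*(-76) = 31/4 + 76 = 335/4)
-386236/(-270388) + (1/((-422542)*n(-150)))/286839 = -386236/(-270388) + (1/((-422542)*(335/4)))/286839 = -386236*(-1/270388) - 1/422542*4/335*(1/286839) = 96559/67597 - 2/70775785*1/286839 = 96559/67597 - 2/20301255393615 = 1960268919551935591/1372303960842193155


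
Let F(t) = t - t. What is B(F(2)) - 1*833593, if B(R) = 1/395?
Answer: -329269234/395 ≈ -8.3359e+5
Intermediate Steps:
F(t) = 0
B(R) = 1/395
B(F(2)) - 1*833593 = 1/395 - 1*833593 = 1/395 - 833593 = -329269234/395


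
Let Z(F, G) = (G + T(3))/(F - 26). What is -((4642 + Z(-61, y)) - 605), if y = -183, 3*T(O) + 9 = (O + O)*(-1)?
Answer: -351407/87 ≈ -4039.2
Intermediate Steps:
T(O) = -3 - 2*O/3 (T(O) = -3 + ((O + O)*(-1))/3 = -3 + ((2*O)*(-1))/3 = -3 + (-2*O)/3 = -3 - 2*O/3)
Z(F, G) = (-5 + G)/(-26 + F) (Z(F, G) = (G + (-3 - ⅔*3))/(F - 26) = (G + (-3 - 2))/(-26 + F) = (G - 5)/(-26 + F) = (-5 + G)/(-26 + F))
-((4642 + Z(-61, y)) - 605) = -((4642 + (-5 - 183)/(-26 - 61)) - 605) = -((4642 - 188/(-87)) - 605) = -((4642 - 1/87*(-188)) - 605) = -((4642 + 188/87) - 605) = -(404042/87 - 605) = -1*351407/87 = -351407/87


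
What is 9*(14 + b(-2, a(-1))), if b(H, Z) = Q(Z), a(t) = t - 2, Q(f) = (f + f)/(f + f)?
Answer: 135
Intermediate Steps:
Q(f) = 1 (Q(f) = (2*f)/((2*f)) = (2*f)*(1/(2*f)) = 1)
a(t) = -2 + t
b(H, Z) = 1
9*(14 + b(-2, a(-1))) = 9*(14 + 1) = 9*15 = 135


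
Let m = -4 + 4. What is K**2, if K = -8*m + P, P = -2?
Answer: 4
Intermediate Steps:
m = 0
K = -2 (K = -8*0 - 2 = 0 - 2 = -2)
K**2 = (-2)**2 = 4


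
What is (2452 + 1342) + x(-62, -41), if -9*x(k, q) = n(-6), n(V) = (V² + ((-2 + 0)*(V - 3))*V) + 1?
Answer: 34217/9 ≈ 3801.9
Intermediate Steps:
n(V) = 1 + V² + V*(6 - 2*V) (n(V) = (V² + (-2*(-3 + V))*V) + 1 = (V² + (6 - 2*V)*V) + 1 = (V² + V*(6 - 2*V)) + 1 = 1 + V² + V*(6 - 2*V))
x(k, q) = 71/9 (x(k, q) = -(1 - 1*(-6)² + 6*(-6))/9 = -(1 - 1*36 - 36)/9 = -(1 - 36 - 36)/9 = -⅑*(-71) = 71/9)
(2452 + 1342) + x(-62, -41) = (2452 + 1342) + 71/9 = 3794 + 71/9 = 34217/9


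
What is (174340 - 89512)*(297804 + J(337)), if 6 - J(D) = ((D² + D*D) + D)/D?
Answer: 25205367780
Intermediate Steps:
J(D) = 6 - (D + 2*D²)/D (J(D) = 6 - ((D² + D*D) + D)/D = 6 - ((D² + D²) + D)/D = 6 - (2*D² + D)/D = 6 - (D + 2*D²)/D)
(174340 - 89512)*(297804 + J(337)) = (174340 - 89512)*(297804 + (5 - 2*337)) = 84828*(297804 + (5 - 674)) = 84828*(297804 - 669) = 84828*297135 = 25205367780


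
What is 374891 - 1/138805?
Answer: 52036745254/138805 ≈ 3.7489e+5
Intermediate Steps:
374891 - 1/138805 = 52036745254/138805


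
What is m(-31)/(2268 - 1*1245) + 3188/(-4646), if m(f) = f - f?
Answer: -1594/2323 ≈ -0.68618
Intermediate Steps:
m(f) = 0
m(-31)/(2268 - 1*1245) + 3188/(-4646) = 0/(2268 - 1*1245) + 3188/(-4646) = 0/(2268 - 1245) + 3188*(-1/4646) = 0/1023 - 1594/2323 = 0*(1/1023) - 1594/2323 = 0 - 1594/2323 = -1594/2323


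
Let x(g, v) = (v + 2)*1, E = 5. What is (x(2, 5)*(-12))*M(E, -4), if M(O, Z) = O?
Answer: -420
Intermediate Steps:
x(g, v) = 2 + v (x(g, v) = (2 + v)*1 = 2 + v)
(x(2, 5)*(-12))*M(E, -4) = ((2 + 5)*(-12))*5 = (7*(-12))*5 = -84*5 = -420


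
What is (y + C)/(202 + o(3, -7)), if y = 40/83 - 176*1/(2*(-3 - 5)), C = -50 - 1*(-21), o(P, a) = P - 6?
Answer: -1454/16517 ≈ -0.088030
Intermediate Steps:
o(P, a) = -6 + P
C = -29 (C = -50 + 21 = -29)
y = 953/83 (y = 40*(1/83) - 176/((-8*2)) = 40/83 - 176/(-16) = 40/83 - 176*(-1/16) = 40/83 + 11 = 953/83 ≈ 11.482)
(y + C)/(202 + o(3, -7)) = (953/83 - 29)/(202 + (-6 + 3)) = -1454/(83*(202 - 3)) = -1454/83/199 = -1454/83*1/199 = -1454/16517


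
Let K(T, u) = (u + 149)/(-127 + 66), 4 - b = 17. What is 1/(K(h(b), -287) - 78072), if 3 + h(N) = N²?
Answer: -61/4762254 ≈ -1.2809e-5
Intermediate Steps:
b = -13 (b = 4 - 1*17 = 4 - 17 = -13)
h(N) = -3 + N²
K(T, u) = -149/61 - u/61 (K(T, u) = (149 + u)/(-61) = (149 + u)*(-1/61) = -149/61 - u/61)
1/(K(h(b), -287) - 78072) = 1/((-149/61 - 1/61*(-287)) - 78072) = 1/((-149/61 + 287/61) - 78072) = 1/(138/61 - 78072) = 1/(-4762254/61) = -61/4762254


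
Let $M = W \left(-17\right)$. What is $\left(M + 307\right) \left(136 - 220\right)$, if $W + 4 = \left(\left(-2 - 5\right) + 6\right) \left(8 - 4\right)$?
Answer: $-37212$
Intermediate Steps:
$W = -8$ ($W = -4 + \left(\left(-2 - 5\right) + 6\right) \left(8 - 4\right) = -4 + \left(\left(-2 - 5\right) + 6\right) 4 = -4 + \left(-7 + 6\right) 4 = -4 - 4 = -8$)
$M = 136$ ($M = \left(-8\right) \left(-17\right) = 136$)
$\left(M + 307\right) \left(136 - 220\right) = \left(136 + 307\right) \left(136 - 220\right) = 443 \left(-84\right) = -37212$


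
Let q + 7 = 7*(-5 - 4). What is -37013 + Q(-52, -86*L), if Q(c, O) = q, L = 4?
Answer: -37083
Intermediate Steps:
q = -70 (q = -7 + 7*(-5 - 4) = -7 + 7*(-9) = -7 - 63 = -70)
Q(c, O) = -70
-37013 + Q(-52, -86*L) = -37013 - 70 = -37083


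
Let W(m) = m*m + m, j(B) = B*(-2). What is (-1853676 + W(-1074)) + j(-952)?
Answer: -699370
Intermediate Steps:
j(B) = -2*B
W(m) = m + m² (W(m) = m² + m = m + m²)
(-1853676 + W(-1074)) + j(-952) = (-1853676 - 1074*(1 - 1074)) - 2*(-952) = (-1853676 - 1074*(-1073)) + 1904 = (-1853676 + 1152402) + 1904 = -701274 + 1904 = -699370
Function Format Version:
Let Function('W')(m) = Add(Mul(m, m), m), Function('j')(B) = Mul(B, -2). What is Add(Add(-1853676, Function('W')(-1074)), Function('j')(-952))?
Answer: -699370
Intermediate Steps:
Function('j')(B) = Mul(-2, B)
Function('W')(m) = Add(m, Pow(m, 2)) (Function('W')(m) = Add(Pow(m, 2), m) = Add(m, Pow(m, 2)))
Add(Add(-1853676, Function('W')(-1074)), Function('j')(-952)) = Add(Add(-1853676, Mul(-1074, Add(1, -1074))), Mul(-2, -952)) = Add(Add(-1853676, Mul(-1074, -1073)), 1904) = Add(Add(-1853676, 1152402), 1904) = Add(-701274, 1904) = -699370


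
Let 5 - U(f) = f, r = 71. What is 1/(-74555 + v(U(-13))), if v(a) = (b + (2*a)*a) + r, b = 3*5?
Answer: -1/73821 ≈ -1.3546e-5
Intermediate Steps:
b = 15
U(f) = 5 - f
v(a) = 86 + 2*a² (v(a) = (15 + (2*a)*a) + 71 = (15 + 2*a²) + 71 = 86 + 2*a²)
1/(-74555 + v(U(-13))) = 1/(-74555 + (86 + 2*(5 - 1*(-13))²)) = 1/(-74555 + (86 + 2*(5 + 13)²)) = 1/(-74555 + (86 + 2*18²)) = 1/(-74555 + (86 + 2*324)) = 1/(-74555 + (86 + 648)) = 1/(-74555 + 734) = 1/(-73821) = -1/73821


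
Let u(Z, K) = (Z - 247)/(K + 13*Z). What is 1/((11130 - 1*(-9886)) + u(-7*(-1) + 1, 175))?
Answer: 279/5863225 ≈ 4.7585e-5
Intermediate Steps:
u(Z, K) = (-247 + Z)/(K + 13*Z)
1/((11130 - 1*(-9886)) + u(-7*(-1) + 1, 175)) = 1/((11130 - 1*(-9886)) + (-247 + (-7*(-1) + 1))/(175 + 13*(-7*(-1) + 1))) = 1/((11130 + 9886) + (-247 + (7 + 1))/(175 + 13*(7 + 1))) = 1/(21016 + (-247 + 8)/(175 + 13*8)) = 1/(21016 - 239/(175 + 104)) = 1/(21016 - 239/279) = 1/(5863225/279) = 279/5863225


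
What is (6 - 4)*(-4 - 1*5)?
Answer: -18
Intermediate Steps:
(6 - 4)*(-4 - 1*5) = 2*(-4 - 5) = 2*(-9) = -18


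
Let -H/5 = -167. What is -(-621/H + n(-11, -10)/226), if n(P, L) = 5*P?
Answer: 186271/188710 ≈ 0.98708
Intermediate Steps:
H = 835 (H = -5*(-167) = 835)
-(-621/H + n(-11, -10)/226) = -(-621/835 + (5*(-11))/226) = -(-621*1/835 - 55*1/226) = -(-621/835 - 55/226) = -1*(-186271/188710) = 186271/188710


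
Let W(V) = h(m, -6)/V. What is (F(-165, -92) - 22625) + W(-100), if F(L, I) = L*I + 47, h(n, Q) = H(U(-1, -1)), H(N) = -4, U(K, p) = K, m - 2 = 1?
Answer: -184949/25 ≈ -7398.0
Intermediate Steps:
m = 3 (m = 2 + 1 = 3)
h(n, Q) = -4
F(L, I) = 47 + I*L (F(L, I) = I*L + 47 = 47 + I*L)
W(V) = -4/V
(F(-165, -92) - 22625) + W(-100) = ((47 - 92*(-165)) - 22625) - 4/(-100) = ((47 + 15180) - 22625) - 4*(-1/100) = (15227 - 22625) + 1/25 = -7398 + 1/25 = -184949/25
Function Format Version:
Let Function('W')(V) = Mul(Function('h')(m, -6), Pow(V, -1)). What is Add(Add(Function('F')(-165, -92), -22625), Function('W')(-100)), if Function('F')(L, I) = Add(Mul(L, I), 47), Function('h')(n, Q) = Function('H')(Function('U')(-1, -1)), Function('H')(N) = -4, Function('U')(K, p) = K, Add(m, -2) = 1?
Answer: Rational(-184949, 25) ≈ -7398.0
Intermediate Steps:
m = 3 (m = Add(2, 1) = 3)
Function('h')(n, Q) = -4
Function('F')(L, I) = Add(47, Mul(I, L)) (Function('F')(L, I) = Add(Mul(I, L), 47) = Add(47, Mul(I, L)))
Function('W')(V) = Mul(-4, Pow(V, -1))
Add(Add(Function('F')(-165, -92), -22625), Function('W')(-100)) = Add(Add(Add(47, Mul(-92, -165)), -22625), Mul(-4, Pow(-100, -1))) = Add(Add(Add(47, 15180), -22625), Mul(-4, Rational(-1, 100))) = Add(Add(15227, -22625), Rational(1, 25)) = Add(-7398, Rational(1, 25)) = Rational(-184949, 25)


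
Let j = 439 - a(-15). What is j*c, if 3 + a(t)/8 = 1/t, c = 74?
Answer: 514522/15 ≈ 34301.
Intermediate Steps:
a(t) = -24 + 8/t
j = 6953/15 (j = 439 - (-24 + 8/(-15)) = 439 - (-24 + 8*(-1/15)) = 439 - (-24 - 8/15) = 439 - 1*(-368/15) = 439 + 368/15 = 6953/15 ≈ 463.53)
j*c = (6953/15)*74 = 514522/15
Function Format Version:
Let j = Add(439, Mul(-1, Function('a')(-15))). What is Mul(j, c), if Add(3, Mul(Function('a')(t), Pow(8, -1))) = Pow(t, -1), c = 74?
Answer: Rational(514522, 15) ≈ 34301.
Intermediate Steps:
Function('a')(t) = Add(-24, Mul(8, Pow(t, -1)))
j = Rational(6953, 15) (j = Add(439, Mul(-1, Add(-24, Mul(8, Pow(-15, -1))))) = Add(439, Mul(-1, Add(-24, Mul(8, Rational(-1, 15))))) = Add(439, Mul(-1, Add(-24, Rational(-8, 15)))) = Add(439, Mul(-1, Rational(-368, 15))) = Add(439, Rational(368, 15)) = Rational(6953, 15) ≈ 463.53)
Mul(j, c) = Mul(Rational(6953, 15), 74) = Rational(514522, 15)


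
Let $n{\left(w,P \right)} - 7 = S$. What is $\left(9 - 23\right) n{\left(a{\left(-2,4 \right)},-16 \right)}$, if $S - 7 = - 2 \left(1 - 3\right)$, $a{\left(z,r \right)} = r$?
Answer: $-252$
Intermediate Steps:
$S = 11$ ($S = 7 - 2 \left(1 - 3\right) = 7 - -4 = 7 + 4 = 11$)
$n{\left(w,P \right)} = 18$ ($n{\left(w,P \right)} = 7 + 11 = 18$)
$\left(9 - 23\right) n{\left(a{\left(-2,4 \right)},-16 \right)} = \left(9 - 23\right) 18 = \left(-14\right) 18 = -252$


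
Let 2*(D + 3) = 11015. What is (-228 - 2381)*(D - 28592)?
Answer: 120470575/2 ≈ 6.0235e+7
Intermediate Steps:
D = 11009/2 (D = -3 + (½)*11015 = -3 + 11015/2 = 11009/2 ≈ 5504.5)
(-228 - 2381)*(D - 28592) = (-228 - 2381)*(11009/2 - 28592) = -2609*(-46175/2) = 120470575/2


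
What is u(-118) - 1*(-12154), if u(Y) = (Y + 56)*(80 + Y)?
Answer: 14510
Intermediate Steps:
u(Y) = (56 + Y)*(80 + Y)
u(-118) - 1*(-12154) = (4480 + (-118)**2 + 136*(-118)) - 1*(-12154) = (4480 + 13924 - 16048) + 12154 = 2356 + 12154 = 14510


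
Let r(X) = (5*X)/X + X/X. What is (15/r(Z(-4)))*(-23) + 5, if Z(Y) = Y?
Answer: -105/2 ≈ -52.500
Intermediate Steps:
r(X) = 6 (r(X) = 5 + 1 = 6)
(15/r(Z(-4)))*(-23) + 5 = (15/6)*(-23) + 5 = (15*(⅙))*(-23) + 5 = (5/2)*(-23) + 5 = -115/2 + 5 = -105/2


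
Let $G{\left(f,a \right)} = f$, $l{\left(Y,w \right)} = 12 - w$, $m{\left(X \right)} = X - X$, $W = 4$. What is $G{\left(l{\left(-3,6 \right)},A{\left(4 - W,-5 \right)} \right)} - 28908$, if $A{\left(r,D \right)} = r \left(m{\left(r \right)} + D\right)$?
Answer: $-28902$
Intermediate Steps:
$m{\left(X \right)} = 0$
$A{\left(r,D \right)} = D r$ ($A{\left(r,D \right)} = r \left(0 + D\right) = r D = D r$)
$G{\left(l{\left(-3,6 \right)},A{\left(4 - W,-5 \right)} \right)} - 28908 = \left(12 - 6\right) - 28908 = 6 - 28908 = -28902$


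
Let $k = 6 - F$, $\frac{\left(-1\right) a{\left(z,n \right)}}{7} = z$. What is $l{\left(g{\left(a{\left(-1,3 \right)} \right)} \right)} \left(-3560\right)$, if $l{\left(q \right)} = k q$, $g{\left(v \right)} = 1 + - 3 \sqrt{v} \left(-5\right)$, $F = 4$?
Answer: $-7120 - 106800 \sqrt{7} \approx -2.8969 \cdot 10^{5}$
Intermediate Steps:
$a{\left(z,n \right)} = - 7 z$
$g{\left(v \right)} = 1 + 15 \sqrt{v}$
$k = 2$ ($k = 6 - 4 = 2$)
$l{\left(q \right)} = 2 q$
$l{\left(g{\left(a{\left(-1,3 \right)} \right)} \right)} \left(-3560\right) = 2 \left(1 + 15 \sqrt{\left(-7\right) \left(-1\right)}\right) \left(-3560\right) = 2 \left(1 + 15 \sqrt{7}\right) \left(-3560\right) = \left(2 + 30 \sqrt{7}\right) \left(-3560\right) = -7120 - 106800 \sqrt{7}$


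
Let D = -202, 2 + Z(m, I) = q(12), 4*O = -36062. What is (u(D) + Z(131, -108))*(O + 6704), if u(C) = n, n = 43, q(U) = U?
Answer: -245019/2 ≈ -1.2251e+5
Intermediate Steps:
O = -18031/2 (O = (1/4)*(-36062) = -18031/2 ≈ -9015.5)
Z(m, I) = 10 (Z(m, I) = -2 + 12 = 10)
u(C) = 43
(u(D) + Z(131, -108))*(O + 6704) = (43 + 10)*(-18031/2 + 6704) = 53*(-4623/2) = -245019/2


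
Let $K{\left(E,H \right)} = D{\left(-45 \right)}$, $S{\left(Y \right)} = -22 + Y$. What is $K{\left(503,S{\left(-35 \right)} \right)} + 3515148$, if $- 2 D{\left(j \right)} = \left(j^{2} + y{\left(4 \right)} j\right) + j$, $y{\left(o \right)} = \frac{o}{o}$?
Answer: $\frac{7028361}{2} \approx 3.5142 \cdot 10^{6}$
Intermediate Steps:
$y{\left(o \right)} = 1$
$D{\left(j \right)} = - j - \frac{j^{2}}{2}$ ($D{\left(j \right)} = - \frac{\left(j^{2} + 1 j\right) + j}{2} = - \frac{\left(j^{2} + j\right) + j}{2} = - \frac{\left(j + j^{2}\right) + j}{2} = - \frac{j^{2} + 2 j}{2} = - j - \frac{j^{2}}{2}$)
$K{\left(E,H \right)} = - \frac{1935}{2}$ ($K{\left(E,H \right)} = \left(- \frac{1}{2}\right) \left(-45\right) \left(2 - 45\right) = \left(- \frac{1}{2}\right) \left(-45\right) \left(-43\right) = - \frac{1935}{2}$)
$K{\left(503,S{\left(-35 \right)} \right)} + 3515148 = - \frac{1935}{2} + 3515148 = \frac{7028361}{2}$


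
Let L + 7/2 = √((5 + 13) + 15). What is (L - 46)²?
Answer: 9933/4 - 99*√33 ≈ 1914.5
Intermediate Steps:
L = -7/2 + √33 (L = -7/2 + √((5 + 13) + 15) = -7/2 + √(18 + 15) = -7/2 + √33 ≈ 2.2446)
(L - 46)² = ((-7/2 + √33) - 46)² = (-99/2 + √33)²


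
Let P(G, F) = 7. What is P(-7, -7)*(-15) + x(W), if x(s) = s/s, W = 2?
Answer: -104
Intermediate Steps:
x(s) = 1
P(-7, -7)*(-15) + x(W) = 7*(-15) + 1 = -105 + 1 = -104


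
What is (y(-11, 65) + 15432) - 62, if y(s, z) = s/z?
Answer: 999039/65 ≈ 15370.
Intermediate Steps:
(y(-11, 65) + 15432) - 62 = (-11/65 + 15432) - 62 = 1003069/65 - 62 = 999039/65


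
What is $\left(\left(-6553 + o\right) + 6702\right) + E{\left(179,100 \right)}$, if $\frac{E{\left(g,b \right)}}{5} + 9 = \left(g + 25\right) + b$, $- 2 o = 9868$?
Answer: $-3310$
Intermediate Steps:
$o = -4934$ ($o = \left(- \frac{1}{2}\right) 9868 = -4934$)
$E{\left(g,b \right)} = 80 + 5 b + 5 g$ ($E{\left(g,b \right)} = -45 + 5 \left(\left(g + 25\right) + b\right) = -45 + 5 \left(\left(25 + g\right) + b\right) = -45 + 5 \left(25 + b + g\right) = -45 + \left(125 + 5 b + 5 g\right) = 80 + 5 b + 5 g$)
$\left(\left(-6553 + o\right) + 6702\right) + E{\left(179,100 \right)} = \left(\left(-6553 - 4934\right) + 6702\right) + \left(80 + 5 \cdot 100 + 5 \cdot 179\right) = \left(-11487 + 6702\right) + \left(80 + 500 + 895\right) = -4785 + 1475 = -3310$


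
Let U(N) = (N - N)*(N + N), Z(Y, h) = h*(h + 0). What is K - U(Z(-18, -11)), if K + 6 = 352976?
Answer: 352970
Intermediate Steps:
Z(Y, h) = h**2 (Z(Y, h) = h*h = h**2)
U(N) = 0 (U(N) = 0*(2*N) = 0)
K = 352970 (K = -6 + 352976 = 352970)
K - U(Z(-18, -11)) = 352970 - 1*0 = 352970 + 0 = 352970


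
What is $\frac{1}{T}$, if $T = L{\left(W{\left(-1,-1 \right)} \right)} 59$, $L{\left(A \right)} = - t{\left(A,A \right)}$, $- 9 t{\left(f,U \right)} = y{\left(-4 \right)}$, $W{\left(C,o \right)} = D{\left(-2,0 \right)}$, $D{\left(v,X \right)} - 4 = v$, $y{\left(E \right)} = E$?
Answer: $- \frac{9}{236} \approx -0.038136$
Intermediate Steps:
$D{\left(v,X \right)} = 4 + v$
$W{\left(C,o \right)} = 2$ ($W{\left(C,o \right)} = 4 - 2 = 2$)
$t{\left(f,U \right)} = \frac{4}{9}$ ($t{\left(f,U \right)} = \left(- \frac{1}{9}\right) \left(-4\right) = \frac{4}{9}$)
$L{\left(A \right)} = - \frac{4}{9}$ ($L{\left(A \right)} = \left(-1\right) \frac{4}{9} = - \frac{4}{9}$)
$T = - \frac{236}{9}$ ($T = \left(- \frac{4}{9}\right) 59 = - \frac{236}{9} \approx -26.222$)
$\frac{1}{T} = \frac{1}{- \frac{236}{9}} = - \frac{9}{236}$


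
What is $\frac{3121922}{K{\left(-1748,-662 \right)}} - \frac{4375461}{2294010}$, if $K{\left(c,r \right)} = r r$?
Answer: $\frac{218508364864}{41889004935} \approx 5.2164$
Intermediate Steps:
$K{\left(c,r \right)} = r^{2}$
$\frac{3121922}{K{\left(-1748,-662 \right)}} - \frac{4375461}{2294010} = \frac{3121922}{\left(-662\right)^{2}} - \frac{4375461}{2294010} = \frac{3121922}{438244} - \frac{1458487}{764670} = 3121922 \cdot \frac{1}{438244} - \frac{1458487}{764670} = \frac{1560961}{219122} - \frac{1458487}{764670} = \frac{218508364864}{41889004935}$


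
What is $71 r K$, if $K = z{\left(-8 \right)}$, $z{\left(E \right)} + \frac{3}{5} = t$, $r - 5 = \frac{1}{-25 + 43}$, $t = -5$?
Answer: $- \frac{90454}{45} \approx -2010.1$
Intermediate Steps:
$r = \frac{91}{18}$ ($r = 5 + \frac{1}{-25 + 43} = 5 + \frac{1}{18} = \frac{91}{18} \approx 5.0556$)
$z{\left(E \right)} = - \frac{28}{5}$ ($z{\left(E \right)} = - \frac{3}{5} - 5 = - \frac{28}{5}$)
$K = - \frac{28}{5} \approx -5.6$
$71 r K = 71 \cdot \frac{91}{18} \left(- \frac{28}{5}\right) = \frac{6461}{18} \left(- \frac{28}{5}\right) = - \frac{90454}{45}$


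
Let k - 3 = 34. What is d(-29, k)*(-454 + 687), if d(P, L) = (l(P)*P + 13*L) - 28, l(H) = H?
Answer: 301502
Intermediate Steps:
k = 37 (k = 3 + 34 = 37)
d(P, L) = -28 + P² + 13*L (d(P, L) = (P*P + 13*L) - 28 = (P² + 13*L) - 28 = -28 + P² + 13*L)
d(-29, k)*(-454 + 687) = (-28 + (-29)² + 13*37)*(-454 + 687) = (-28 + 841 + 481)*233 = 1294*233 = 301502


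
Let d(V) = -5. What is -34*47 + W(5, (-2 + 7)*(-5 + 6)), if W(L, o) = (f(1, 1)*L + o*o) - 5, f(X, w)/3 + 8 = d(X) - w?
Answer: -1788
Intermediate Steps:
f(X, w) = -39 - 3*w (f(X, w) = -24 + 3*(-5 - w) = -24 + (-15 - 3*w) = -39 - 3*w)
W(L, o) = -5 + o**2 - 42*L (W(L, o) = ((-39 - 3*1)*L + o*o) - 5 = ((-39 - 3)*L + o**2) - 5 = (-42*L + o**2) - 5 = (o**2 - 42*L) - 5 = -5 + o**2 - 42*L)
-34*47 + W(5, (-2 + 7)*(-5 + 6)) = -34*47 + (-5 + ((-2 + 7)*(-5 + 6))**2 - 42*5) = -1598 + (-5 + (5*1)**2 - 210) = -1598 + (-5 + 5**2 - 210) = -1598 + (-5 + 25 - 210) = -1598 - 190 = -1788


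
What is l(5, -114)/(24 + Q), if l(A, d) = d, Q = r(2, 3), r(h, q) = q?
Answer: -38/9 ≈ -4.2222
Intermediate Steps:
Q = 3
l(5, -114)/(24 + Q) = -114/(24 + 3) = -114/27 = (1/27)*(-114) = -38/9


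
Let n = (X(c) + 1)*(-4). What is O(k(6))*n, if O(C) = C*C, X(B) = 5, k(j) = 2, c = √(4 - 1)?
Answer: -96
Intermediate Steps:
c = √3 ≈ 1.7320
n = -24 (n = (5 + 1)*(-4) = 6*(-4) = -24)
O(C) = C²
O(k(6))*n = 2²*(-24) = 4*(-24) = -96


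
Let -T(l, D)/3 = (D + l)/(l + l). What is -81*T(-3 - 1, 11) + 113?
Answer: -797/8 ≈ -99.625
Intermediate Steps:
T(l, D) = -3*(D + l)/(2*l) (T(l, D) = -3*(D + l)/(l + l) = -3*(D + l)/(2*l))
-81*T(-3 - 1, 11) + 113 = -243*(-1*11 - (-3 - 1))/(2*(-3 - 1)) + 113 = -243*(-11 - 1*(-4))/(2*(-4)) + 113 = -243*(-1)*(-11 + 4)/(2*4) + 113 = -243*(-1)*(-7)/(2*4) + 113 = -81*21/8 + 113 = -1701/8 + 113 = -797/8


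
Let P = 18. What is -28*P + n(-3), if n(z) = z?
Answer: -507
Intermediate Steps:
-28*P + n(-3) = -28*18 - 3 = -504 - 3 = -507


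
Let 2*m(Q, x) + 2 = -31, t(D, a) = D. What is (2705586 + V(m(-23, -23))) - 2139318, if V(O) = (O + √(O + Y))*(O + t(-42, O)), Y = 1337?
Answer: 2268933/4 - 117*√5282/4 ≈ 5.6511e+5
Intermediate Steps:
m(Q, x) = -33/2 (m(Q, x) = -1 + (½)*(-31) = -1 - 31/2 = -33/2)
V(O) = (-42 + O)*(O + √(1337 + O)) (V(O) = (O + √(O + 1337))*(O - 42) = (O + √(1337 + O))*(-42 + O) = (-42 + O)*(O + √(1337 + O)))
(2705586 + V(m(-23, -23))) - 2139318 = (2705586 + ((-33/2)² - 42*(-33/2) - 42*√(1337 - 33/2) - 33*√(1337 - 33/2)/2)) - 2139318 = (2705586 + (1089/4 + 693 - 21*√5282 - 33*√5282/4)) - 2139318 = (2705586 + (3861/4 - 117*√5282/4)) - 2139318 = (10826205/4 - 117*√5282/4) - 2139318 = 2268933/4 - 117*√5282/4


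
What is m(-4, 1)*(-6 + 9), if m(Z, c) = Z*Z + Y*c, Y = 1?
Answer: 51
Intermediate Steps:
m(Z, c) = c + Z² (m(Z, c) = Z*Z + 1*c = Z² + c = c + Z²)
m(-4, 1)*(-6 + 9) = (1 + (-4)²)*(-6 + 9) = (1 + 16)*3 = 17*3 = 51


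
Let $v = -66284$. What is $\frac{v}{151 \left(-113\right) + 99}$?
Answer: $\frac{16571}{4241} \approx 3.9073$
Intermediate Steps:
$\frac{v}{151 \left(-113\right) + 99} = - \frac{66284}{151 \left(-113\right) + 99} = - \frac{66284}{-17063 + 99} = - \frac{66284}{-16964} = \left(-66284\right) \left(- \frac{1}{16964}\right) = \frac{16571}{4241}$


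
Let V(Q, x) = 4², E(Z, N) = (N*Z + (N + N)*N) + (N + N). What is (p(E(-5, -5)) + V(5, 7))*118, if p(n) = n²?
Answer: 500438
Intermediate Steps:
E(Z, N) = 2*N + 2*N² + N*Z (E(Z, N) = (N*Z + (2*N)*N) + 2*N = (N*Z + 2*N²) + 2*N = (2*N² + N*Z) + 2*N = 2*N + 2*N² + N*Z)
V(Q, x) = 16
(p(E(-5, -5)) + V(5, 7))*118 = ((-5*(2 - 5 + 2*(-5)))² + 16)*118 = ((-5*(2 - 5 - 10))² + 16)*118 = ((-5*(-13))² + 16)*118 = (65² + 16)*118 = (4225 + 16)*118 = 4241*118 = 500438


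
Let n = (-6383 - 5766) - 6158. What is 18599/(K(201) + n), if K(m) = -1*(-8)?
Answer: -18599/18299 ≈ -1.0164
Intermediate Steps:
K(m) = 8
n = -18307 (n = -12149 - 6158 = -18307)
18599/(K(201) + n) = 18599/(8 - 18307) = 18599/(-18299) = 18599*(-1/18299) = -18599/18299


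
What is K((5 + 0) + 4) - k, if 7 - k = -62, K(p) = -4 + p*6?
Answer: -19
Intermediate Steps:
K(p) = -4 + 6*p
k = 69 (k = 7 - 1*(-62) = 7 + 62 = 69)
K((5 + 0) + 4) - k = (-4 + 6*((5 + 0) + 4)) - 1*69 = (-4 + 6*(5 + 4)) - 69 = (-4 + 6*9) - 69 = (-4 + 54) - 69 = 50 - 69 = -19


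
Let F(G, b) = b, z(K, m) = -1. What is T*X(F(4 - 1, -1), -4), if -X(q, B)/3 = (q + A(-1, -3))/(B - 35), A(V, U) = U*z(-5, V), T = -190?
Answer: -380/13 ≈ -29.231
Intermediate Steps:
A(V, U) = -U (A(V, U) = U*(-1) = -U)
X(q, B) = -3*(3 + q)/(-35 + B) (X(q, B) = -3*(q - 1*(-3))/(B - 35) = -3*(q + 3)/(-35 + B) = -3*(3 + q)/(-35 + B))
T*X(F(4 - 1, -1), -4) = -570*(-3 - 1*(-1))/(-35 - 4) = -570*(-3 + 1)/(-39) = -570*(-1)*(-2)/39 = -190*2/13 = -380/13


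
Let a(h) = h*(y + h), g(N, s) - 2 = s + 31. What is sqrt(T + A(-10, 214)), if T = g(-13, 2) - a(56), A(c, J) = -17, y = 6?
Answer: I*sqrt(3454) ≈ 58.771*I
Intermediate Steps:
g(N, s) = 33 + s (g(N, s) = 2 + (s + 31) = 2 + (31 + s) = 33 + s)
a(h) = h*(6 + h)
T = -3437 (T = (33 + 2) - 56*(6 + 56) = 35 - 56*62 = 35 - 1*3472 = 35 - 3472 = -3437)
sqrt(T + A(-10, 214)) = sqrt(-3437 - 17) = sqrt(-3454) = I*sqrt(3454)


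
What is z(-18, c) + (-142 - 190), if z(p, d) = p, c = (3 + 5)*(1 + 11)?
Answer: -350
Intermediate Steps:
c = 96 (c = 8*12 = 96)
z(-18, c) + (-142 - 190) = -18 + (-142 - 190) = -18 - 332 = -350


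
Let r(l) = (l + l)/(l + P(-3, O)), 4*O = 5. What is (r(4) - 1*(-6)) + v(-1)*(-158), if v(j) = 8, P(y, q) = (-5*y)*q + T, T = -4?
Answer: -94318/75 ≈ -1257.6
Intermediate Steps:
O = 5/4 (O = (¼)*5 = 5/4 ≈ 1.2500)
P(y, q) = -4 - 5*q*y (P(y, q) = (-5*y)*q - 4 = -5*q*y - 4 = -4 - 5*q*y)
r(l) = 2*l/(59/4 + l) (r(l) = (l + l)/(l + (-4 - 5*5/4*(-3))) = (2*l)/(l + (-4 + 75/4)) = (2*l)/(l + 59/4) = (2*l)/(59/4 + l) = 2*l/(59/4 + l))
(r(4) - 1*(-6)) + v(-1)*(-158) = (8*4/(59 + 4*4) - 1*(-6)) + 8*(-158) = (8*4/(59 + 16) + 6) - 1264 = (8*4/75 + 6) - 1264 = (8*4*(1/75) + 6) - 1264 = (32/75 + 6) - 1264 = 482/75 - 1264 = -94318/75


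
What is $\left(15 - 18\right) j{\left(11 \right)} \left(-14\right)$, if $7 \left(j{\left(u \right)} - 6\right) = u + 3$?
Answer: $336$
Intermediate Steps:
$j{\left(u \right)} = \frac{45}{7} + \frac{u}{7}$ ($j{\left(u \right)} = 6 + \frac{u + 3}{7} = 6 + \frac{3 + u}{7} = 6 + \left(\frac{3}{7} + \frac{u}{7}\right) = \frac{45}{7} + \frac{u}{7}$)
$\left(15 - 18\right) j{\left(11 \right)} \left(-14\right) = \left(15 - 18\right) \left(\frac{45}{7} + \frac{1}{7} \cdot 11\right) \left(-14\right) = - 3 \left(\frac{45}{7} + \frac{11}{7}\right) \left(-14\right) = \left(-3\right) 8 \left(-14\right) = \left(-24\right) \left(-14\right) = 336$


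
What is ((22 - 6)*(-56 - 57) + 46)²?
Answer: 3104644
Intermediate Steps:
((22 - 6)*(-56 - 57) + 46)² = (16*(-113) + 46)² = (-1808 + 46)² = (-1762)² = 3104644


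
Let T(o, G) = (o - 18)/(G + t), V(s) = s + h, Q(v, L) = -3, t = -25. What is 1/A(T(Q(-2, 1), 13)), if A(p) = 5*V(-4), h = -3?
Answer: -1/35 ≈ -0.028571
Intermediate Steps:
V(s) = -3 + s (V(s) = s - 3 = -3 + s)
T(o, G) = (-18 + o)/(-25 + G) (T(o, G) = (o - 18)/(G - 25) = (-18 + o)/(-25 + G))
A(p) = -35 (A(p) = 5*(-3 - 4) = 5*(-7) = -35)
1/A(T(Q(-2, 1), 13)) = 1/(-35) = -1/35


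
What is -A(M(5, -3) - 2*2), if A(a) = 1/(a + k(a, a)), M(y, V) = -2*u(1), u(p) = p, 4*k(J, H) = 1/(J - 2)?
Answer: 32/193 ≈ 0.16580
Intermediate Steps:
k(J, H) = 1/(4*(-2 + J)) (k(J, H) = 1/(4*(J - 2)) = 1/(4*(-2 + J)))
M(y, V) = -2 (M(y, V) = -2*1 = -2)
A(a) = 1/(a + 1/(4*(-2 + a)))
-A(M(5, -3) - 2*2) = -4*(-2 + (-2 - 2*2))/(1 + 4*(-2 - 2*2)*(-2 + (-2 - 2*2))) = -4*(-2 + (-2 - 4))/(1 + 4*(-2 - 4)*(-2 + (-2 - 4))) = -4*(-2 - 6)/(1 + 4*(-6)*(-2 - 6)) = -4*(-8)/(1 + 4*(-6)*(-8)) = -4*(-8)/(1 + 192) = -4*(-8)/193 = -1*(-32/193) = 32/193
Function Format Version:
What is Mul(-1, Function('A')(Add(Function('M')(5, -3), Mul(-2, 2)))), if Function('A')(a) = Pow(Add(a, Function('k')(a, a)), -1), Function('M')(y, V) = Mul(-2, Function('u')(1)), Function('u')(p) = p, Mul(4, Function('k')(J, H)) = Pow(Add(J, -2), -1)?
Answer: Rational(32, 193) ≈ 0.16580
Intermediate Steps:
Function('k')(J, H) = Mul(Rational(1, 4), Pow(Add(-2, J), -1)) (Function('k')(J, H) = Mul(Rational(1, 4), Pow(Add(J, -2), -1)) = Mul(Rational(1, 4), Pow(Add(-2, J), -1)))
Function('M')(y, V) = -2 (Function('M')(y, V) = Mul(-2, 1) = -2)
Function('A')(a) = Pow(Add(a, Mul(Rational(1, 4), Pow(Add(-2, a), -1))), -1)
Mul(-1, Function('A')(Add(Function('M')(5, -3), Mul(-2, 2)))) = Mul(-1, Mul(4, Pow(Add(1, Mul(4, Add(-2, Mul(-2, 2)), Add(-2, Add(-2, Mul(-2, 2))))), -1), Add(-2, Add(-2, Mul(-2, 2))))) = Mul(-1, Mul(4, Pow(Add(1, Mul(4, Add(-2, -4), Add(-2, Add(-2, -4)))), -1), Add(-2, Add(-2, -4)))) = Mul(-1, Mul(4, Pow(Add(1, Mul(4, -6, Add(-2, -6))), -1), Add(-2, -6))) = Mul(-1, Mul(4, Pow(Add(1, Mul(4, -6, -8)), -1), -8)) = Mul(-1, Mul(4, Pow(Add(1, 192), -1), -8)) = Mul(-1, Mul(4, Pow(193, -1), -8)) = Mul(-1, Mul(4, Rational(1, 193), -8)) = Mul(-1, Rational(-32, 193)) = Rational(32, 193)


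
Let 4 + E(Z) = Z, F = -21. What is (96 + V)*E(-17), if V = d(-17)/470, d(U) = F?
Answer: -947079/470 ≈ -2015.1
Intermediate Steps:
d(U) = -21
E(Z) = -4 + Z
V = -21/470 ≈ -0.044681
(96 + V)*E(-17) = (96 - 21/470)*(-4 - 17) = (45099/470)*(-21) = -947079/470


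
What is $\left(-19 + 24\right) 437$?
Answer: $2185$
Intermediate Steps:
$\left(-19 + 24\right) 437 = 5 \cdot 437 = 2185$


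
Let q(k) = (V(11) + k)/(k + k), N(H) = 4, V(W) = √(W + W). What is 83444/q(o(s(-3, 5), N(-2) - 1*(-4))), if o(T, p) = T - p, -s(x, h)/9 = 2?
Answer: 56408144/327 + 2169544*√22/327 ≈ 2.0362e+5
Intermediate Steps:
V(W) = √2*√W (V(W) = √(2*W) = √2*√W)
s(x, h) = -18 (s(x, h) = -9*2 = -18)
q(k) = (k + √22)/(2*k) (q(k) = (√2*√11 + k)/(k + k) = (√22 + k)/((2*k)) = (k + √22)*(1/(2*k)) = (k + √22)/(2*k))
83444/q(o(s(-3, 5), N(-2) - 1*(-4))) = 83444/((((-18 - (4 - 1*(-4))) + √22)/(2*(-18 - (4 - 1*(-4)))))) = 83444/((((-18 - (4 + 4)) + √22)/(2*(-18 - (4 + 4))))) = 83444/((((-18 - 1*8) + √22)/(2*(-18 - 1*8)))) = 83444/((((-18 - 8) + √22)/(2*(-18 - 8)))) = 83444/(((½)*(-26 + √22)/(-26))) = 83444/(((½)*(-1/26)*(-26 + √22))) = 83444/(½ - √22/52)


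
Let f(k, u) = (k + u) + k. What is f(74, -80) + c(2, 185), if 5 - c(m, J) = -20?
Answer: 93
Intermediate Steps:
c(m, J) = 25 (c(m, J) = 5 - 1*(-20) = 5 + 20 = 25)
f(k, u) = u + 2*k
f(74, -80) + c(2, 185) = (-80 + 2*74) + 25 = (-80 + 148) + 25 = 68 + 25 = 93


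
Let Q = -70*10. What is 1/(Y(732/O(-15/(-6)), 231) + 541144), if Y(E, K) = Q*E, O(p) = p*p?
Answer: 1/459160 ≈ 2.1779e-6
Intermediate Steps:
Q = -700 (Q = -14*50 = -700)
O(p) = p**2
Y(E, K) = -700*E
1/(Y(732/O(-15/(-6)), 231) + 541144) = 1/(-512400/((-15/(-6))**2) + 541144) = 1/(-512400/((-15*(-1/6))**2) + 541144) = 1/(-512400/((5/2)**2) + 541144) = 1/(-512400/25/4 + 541144) = 1/(-512400*4/25 + 541144) = 1/(-700*2928/25 + 541144) = 1/(-81984 + 541144) = 1/459160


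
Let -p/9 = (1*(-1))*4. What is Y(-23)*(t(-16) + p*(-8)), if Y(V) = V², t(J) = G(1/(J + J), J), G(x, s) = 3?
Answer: -150765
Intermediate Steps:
t(J) = 3
p = 36 (p = -9*1*(-1)*4 = -(-9)*4 = -9*(-4) = 36)
Y(-23)*(t(-16) + p*(-8)) = (-23)²*(3 + 36*(-8)) = 529*(3 - 288) = 529*(-285) = -150765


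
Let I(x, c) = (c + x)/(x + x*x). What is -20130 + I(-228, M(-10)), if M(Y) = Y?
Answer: -520924259/25878 ≈ -20130.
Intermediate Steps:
I(x, c) = (c + x)/(x + x**2)
-20130 + I(-228, M(-10)) = -20130 + (-10 - 228)/((-228)*(1 - 228)) = -20130 - 1/228*(-238)/(-227) = -20130 - 1/228*(-1/227)*(-238) = -20130 - 119/25878 = -520924259/25878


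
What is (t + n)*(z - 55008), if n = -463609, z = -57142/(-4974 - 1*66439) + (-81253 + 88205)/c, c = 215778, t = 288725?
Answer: 74118019623532268120/7704677157 ≈ 9.6199e+9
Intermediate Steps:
z = 6413224826/7704677157 (z = -57142/(-4974 - 1*66439) + (-81253 + 88205)/215778 = -57142/(-4974 - 66439) + 6952*(1/215778) = -57142/(-71413) + 3476/107889 = -57142*(-1/71413) + 3476/107889 = 57142/71413 + 3476/107889 = 6413224826/7704677157 ≈ 0.83238)
(t + n)*(z - 55008) = (288725 - 463609)*(6413224826/7704677157 - 55008) = -174884*(-423812467827430/7704677157) = 74118019623532268120/7704677157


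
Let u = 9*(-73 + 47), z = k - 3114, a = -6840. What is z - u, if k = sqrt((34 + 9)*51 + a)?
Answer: -2880 + I*sqrt(4647) ≈ -2880.0 + 68.169*I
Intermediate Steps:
k = I*sqrt(4647) (k = sqrt((34 + 9)*51 - 6840) = sqrt(43*51 - 6840) = sqrt(2193 - 6840) = sqrt(-4647) = I*sqrt(4647) ≈ 68.169*I)
z = -3114 + I*sqrt(4647) (z = I*sqrt(4647) - 3114 = -3114 + I*sqrt(4647) ≈ -3114.0 + 68.169*I)
u = -234 (u = 9*(-26) = -234)
z - u = (-3114 + I*sqrt(4647)) - 1*(-234) = (-3114 + I*sqrt(4647)) + 234 = -2880 + I*sqrt(4647)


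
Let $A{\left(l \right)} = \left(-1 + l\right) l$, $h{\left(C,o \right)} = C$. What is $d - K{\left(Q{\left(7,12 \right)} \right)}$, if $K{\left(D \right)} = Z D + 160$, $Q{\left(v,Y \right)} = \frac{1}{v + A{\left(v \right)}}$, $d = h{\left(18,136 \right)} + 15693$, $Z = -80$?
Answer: $\frac{762079}{49} \approx 15553.0$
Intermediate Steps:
$d = 15711$ ($d = 18 + 15693 = 15711$)
$A{\left(l \right)} = l \left(-1 + l\right)$
$Q{\left(v,Y \right)} = \frac{1}{v + v \left(-1 + v\right)}$
$K{\left(D \right)} = 160 - 80 D$ ($K{\left(D \right)} = - 80 D + 160 = 160 - 80 D$)
$d - K{\left(Q{\left(7,12 \right)} \right)} = 15711 - \left(160 - \frac{80}{49}\right) = 15711 - \frac{7760}{49} = \frac{762079}{49}$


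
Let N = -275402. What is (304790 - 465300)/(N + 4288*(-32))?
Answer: 80255/206309 ≈ 0.38900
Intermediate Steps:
(304790 - 465300)/(N + 4288*(-32)) = (304790 - 465300)/(-275402 + 4288*(-32)) = -160510/(-275402 - 137216) = -160510/(-412618) = -160510*(-1/412618) = 80255/206309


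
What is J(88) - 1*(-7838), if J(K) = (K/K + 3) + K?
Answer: 7930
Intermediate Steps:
J(K) = 4 + K (J(K) = (1 + 3) + K = 4 + K)
J(88) - 1*(-7838) = (4 + 88) - 1*(-7838) = 92 + 7838 = 7930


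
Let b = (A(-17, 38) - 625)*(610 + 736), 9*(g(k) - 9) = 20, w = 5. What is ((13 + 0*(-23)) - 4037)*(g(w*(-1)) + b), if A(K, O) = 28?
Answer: 29101394968/9 ≈ 3.2335e+9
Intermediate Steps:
g(k) = 101/9 (g(k) = 9 + (⅑)*20 = 9 + 20/9 = 101/9)
b = -803562 (b = (28 - 625)*(610 + 736) = -597*1346 = -803562)
((13 + 0*(-23)) - 4037)*(g(w*(-1)) + b) = ((13 + 0*(-23)) - 4037)*(101/9 - 803562) = ((13 + 0) - 4037)*(-7231957/9) = (13 - 4037)*(-7231957/9) = -4024*(-7231957/9) = 29101394968/9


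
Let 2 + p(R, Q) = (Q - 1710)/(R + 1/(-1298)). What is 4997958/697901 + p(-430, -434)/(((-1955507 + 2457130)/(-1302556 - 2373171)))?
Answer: -2876085085132794416/195395783604492543 ≈ -14.719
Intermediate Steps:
p(R, Q) = -2 + (-1710 + Q)/(-1/1298 + R) (p(R, Q) = -2 + (Q - 1710)/(R + 1/(-1298)) = -2 + (-1710 + Q)/(R - 1/1298) = -2 + (-1710 + Q)/(-1/1298 + R))
4997958/697901 + p(-430, -434)/(((-1955507 + 2457130)/(-1302556 - 2373171))) = 4997958/697901 + (2*(-1109789 - 1298*(-430) + 649*(-434))/(-1 + 1298*(-430)))/(((-1955507 + 2457130)/(-1302556 - 2373171))) = 4997958*(1/697901) + (2*(-1109789 + 558140 - 281666)/(-1 - 558140))/((501623/(-3675727))) = 4997958/697901 + (2*(-833315)/(-558141))/((501623*(-1/3675727))) = 4997958/697901 + (2*(-1/558141)*(-833315))/(-501623/3675727) = 4997958/697901 + (1666630/558141)*(-3675727/501623) = 4997958/697901 - 6126076890010/279976362843 = -2876085085132794416/195395783604492543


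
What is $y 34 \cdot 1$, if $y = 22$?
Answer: $748$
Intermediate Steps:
$y 34 \cdot 1 = 22 \cdot 34 \cdot 1 = 748 \cdot 1 = 748$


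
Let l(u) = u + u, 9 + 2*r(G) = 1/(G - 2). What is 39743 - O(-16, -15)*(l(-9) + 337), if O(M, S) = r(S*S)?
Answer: 9182646/223 ≈ 41178.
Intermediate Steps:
r(G) = -9/2 + 1/(2*(-2 + G)) (r(G) = -9/2 + 1/(2*(G - 2)) = -9/2 + 1/(2*(-2 + G)))
O(M, S) = (19 - 9*S**2)/(2*(-2 + S**2)) (O(M, S) = (19 - 9*S*S)/(2*(-2 + S*S)) = (19 - 9*S**2)/(2*(-2 + S**2)))
l(u) = 2*u
39743 - O(-16, -15)*(l(-9) + 337) = 39743 - (19 - 9*(-15)**2)/(2*(-2 + (-15)**2))*(2*(-9) + 337) = 39743 - (19 - 9*225)/(2*(-2 + 225))*(-18 + 337) = 39743 - (1/2)*(19 - 2025)/223*319 = 39743 - (1/2)*(1/223)*(-2006)*319 = 39743 - (-1003)*319/223 = 39743 - 1*(-319957/223) = 39743 + 319957/223 = 9182646/223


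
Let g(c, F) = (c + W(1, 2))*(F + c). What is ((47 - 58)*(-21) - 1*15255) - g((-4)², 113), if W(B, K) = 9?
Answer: -18249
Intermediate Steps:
g(c, F) = (9 + c)*(F + c) (g(c, F) = (c + 9)*(F + c) = (9 + c)*(F + c))
((47 - 58)*(-21) - 1*15255) - g((-4)², 113) = ((47 - 58)*(-21) - 1*15255) - (((-4)²)² + 9*113 + 9*(-4)² + 113*(-4)²) = (-11*(-21) - 15255) - (16² + 1017 + 9*16 + 113*16) = (231 - 15255) - (256 + 1017 + 144 + 1808) = -15024 - 1*3225 = -15024 - 3225 = -18249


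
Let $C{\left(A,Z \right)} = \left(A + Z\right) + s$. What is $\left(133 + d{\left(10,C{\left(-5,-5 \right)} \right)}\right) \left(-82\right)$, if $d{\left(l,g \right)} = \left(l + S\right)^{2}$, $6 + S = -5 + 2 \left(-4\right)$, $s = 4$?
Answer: $-17548$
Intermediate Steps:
$C{\left(A,Z \right)} = 4 + A + Z$ ($C{\left(A,Z \right)} = \left(A + Z\right) + 4 = 4 + A + Z$)
$S = -19$ ($S = -6 + \left(-5 + 2 \left(-4\right)\right) = -6 - 13 = -19$)
$d{\left(l,g \right)} = \left(-19 + l\right)^{2}$ ($d{\left(l,g \right)} = \left(l - 19\right)^{2} = \left(-19 + l\right)^{2}$)
$\left(133 + d{\left(10,C{\left(-5,-5 \right)} \right)}\right) \left(-82\right) = \left(133 + \left(-19 + 10\right)^{2}\right) \left(-82\right) = \left(133 + \left(-9\right)^{2}\right) \left(-82\right) = \left(133 + 81\right) \left(-82\right) = 214 \left(-82\right) = -17548$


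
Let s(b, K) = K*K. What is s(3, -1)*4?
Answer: 4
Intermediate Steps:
s(b, K) = K²
s(3, -1)*4 = (-1)²*4 = 1*4 = 4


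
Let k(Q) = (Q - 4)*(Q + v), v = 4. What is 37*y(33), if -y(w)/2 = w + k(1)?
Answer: -1332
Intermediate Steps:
k(Q) = (-4 + Q)*(4 + Q) (k(Q) = (Q - 4)*(Q + 4) = (-4 + Q)*(4 + Q))
y(w) = 30 - 2*w (y(w) = -2*(w + (-16 + 1²)) = -2*(w + (-16 + 1)) = -2*(w - 15) = -2*(-15 + w) = 30 - 2*w)
37*y(33) = 37*(30 - 2*33) = 37*(30 - 66) = 37*(-36) = -1332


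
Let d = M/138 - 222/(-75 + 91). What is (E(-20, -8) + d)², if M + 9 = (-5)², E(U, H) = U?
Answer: 347263225/304704 ≈ 1139.7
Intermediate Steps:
M = 16 (M = -9 + (-5)² = -9 + 25 = 16)
d = -7595/552 (d = 16/138 - 222/(-75 + 91) = 16*(1/138) - 222/16 = 8/69 - 222*1/16 = 8/69 - 111/8 = -7595/552 ≈ -13.759)
(E(-20, -8) + d)² = (-20 - 7595/552)² = (-18635/552)² = 347263225/304704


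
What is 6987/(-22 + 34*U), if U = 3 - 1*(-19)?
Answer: 2329/242 ≈ 9.6240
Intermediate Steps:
U = 22 (U = 3 + 19 = 22)
6987/(-22 + 34*U) = 6987/(-22 + 34*22) = 6987/(-22 + 748) = 6987/726 = 6987*(1/726) = 2329/242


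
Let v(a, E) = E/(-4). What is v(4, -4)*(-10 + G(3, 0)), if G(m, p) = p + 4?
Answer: -6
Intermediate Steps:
G(m, p) = 4 + p
v(a, E) = -E/4 (v(a, E) = E*(-¼) = -E/4)
v(4, -4)*(-10 + G(3, 0)) = (-¼*(-4))*(-10 + (4 + 0)) = 1*(-10 + 4) = 1*(-6) = -6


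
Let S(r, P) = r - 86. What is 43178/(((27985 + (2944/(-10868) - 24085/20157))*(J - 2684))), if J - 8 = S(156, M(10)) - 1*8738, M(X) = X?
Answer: -1182355458141/8692692565666496 ≈ -0.00013602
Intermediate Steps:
S(r, P) = -86 + r
J = -8660 (J = 8 + ((-86 + 156) - 1*8738) = 8 + (70 - 8738) = 8 - 8668 = -8660)
43178/(((27985 + (2944/(-10868) - 24085/20157))*(J - 2684))) = 43178/(((27985 + (2944/(-10868) - 24085/20157))*(-8660 - 2684))) = 43178/(((27985 + (2944*(-1/10868) - 24085*1/20157))*(-11344))) = 43178/(((27985 + (-736/2717 - 24085/20157))*(-11344))) = 43178/(((27985 - 80274497/54766569)*(-11344))) = 43178/(((1532562158968/54766569)*(-11344))) = 43178/(-17385385131332992/54766569) = 43178*(-54766569/17385385131332992) = -1182355458141/8692692565666496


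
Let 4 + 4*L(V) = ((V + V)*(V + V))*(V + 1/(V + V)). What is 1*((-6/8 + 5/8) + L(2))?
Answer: 63/8 ≈ 7.8750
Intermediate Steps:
L(V) = -1 + V²*(V + 1/(2*V)) (L(V) = -1 + (((V + V)*(V + V))*(V + 1/(V + V)))/4 = -1 + (((2*V)*(2*V))*(V + 1/(2*V)))/4 = -1 + ((4*V²)*(V + 1/(2*V)))/4 = -1 + (4*V²*(V + 1/(2*V)))/4 = -1 + V²*(V + 1/(2*V)))
1*((-6/8 + 5/8) + L(2)) = 1*((-6/8 + 5/8) + (-1 + 2³ + (½)*2)) = 1*((-6*⅛ + 5*(⅛)) + (-1 + 8 + 1)) = 1*((-¾ + 5/8) + 8) = 1*(-⅛ + 8) = 1*(63/8) = 63/8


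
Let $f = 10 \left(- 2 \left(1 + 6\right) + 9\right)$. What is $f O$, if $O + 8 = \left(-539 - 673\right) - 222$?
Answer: $72100$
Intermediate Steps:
$O = -1442$ ($O = -8 - 1434 = -1442$)
$f = -50$ ($f = 10 \left(\left(-2\right) 7 + 9\right) = 10 \left(-14 + 9\right) = 10 \left(-5\right) = -50$)
$f O = \left(-50\right) \left(-1442\right) = 72100$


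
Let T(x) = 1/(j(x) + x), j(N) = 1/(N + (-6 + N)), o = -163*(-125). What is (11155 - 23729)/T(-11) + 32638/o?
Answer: 39582623057/285250 ≈ 1.3876e+5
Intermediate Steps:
o = 20375
j(N) = 1/(-6 + 2*N)
T(x) = 1/(x + 1/(2*(-3 + x))) (T(x) = 1/(1/(2*(-3 + x)) + x) = 1/(x + 1/(2*(-3 + x))))
(11155 - 23729)/T(-11) + 32638/o = (11155 - 23729)/((2*(-3 - 11)/(1 + 2*(-11)*(-3 - 11)))) + 32638/20375 = -12574/(2*(-14)/(1 + 2*(-11)*(-14))) + 32638*(1/20375) = -12574/(2*(-14)/(1 + 308)) + 32638/20375 = -12574/(2*(-14)/309) + 32638/20375 = -12574/(2*(1/309)*(-14)) + 32638/20375 = -12574/(-28/309) + 32638/20375 = -12574*(-309/28) + 32638/20375 = 1942683/14 + 32638/20375 = 39582623057/285250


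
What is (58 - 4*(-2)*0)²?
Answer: 3364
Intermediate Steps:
(58 - 4*(-2)*0)² = (58 + 8*0)² = (58 + 0)² = 58² = 3364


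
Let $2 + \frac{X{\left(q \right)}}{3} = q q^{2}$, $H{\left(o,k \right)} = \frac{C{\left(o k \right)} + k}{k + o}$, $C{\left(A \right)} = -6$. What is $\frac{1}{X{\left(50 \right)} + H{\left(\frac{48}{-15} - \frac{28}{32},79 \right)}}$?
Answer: $\frac{2997}{1123859938} \approx 2.6667 \cdot 10^{-6}$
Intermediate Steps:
$H{\left(o,k \right)} = \frac{-6 + k}{k + o}$
$X{\left(q \right)} = -6 + 3 q^{3}$ ($X{\left(q \right)} = -6 + 3 q q^{2} = -6 + 3 q^{3}$)
$\frac{1}{X{\left(50 \right)} + H{\left(\frac{48}{-15} - \frac{28}{32},79 \right)}} = \frac{1}{\left(-6 + 3 \cdot 50^{3}\right) + \frac{-6 + 79}{79 + \left(\frac{48}{-15} - \frac{28}{32}\right)}} = \frac{1}{\left(-6 + 3 \cdot 125000\right) + \frac{1}{79 + \left(48 \left(- \frac{1}{15}\right) - \frac{7}{8}\right)} 73} = \frac{1}{\left(-6 + 375000\right) + \frac{1}{79 - \frac{163}{40}} \cdot 73} = \frac{1}{374994 + \frac{1}{79 - \frac{163}{40}} \cdot 73} = \frac{1}{374994 + \frac{1}{\frac{2997}{40}} \cdot 73} = \frac{1}{374994 + \frac{40}{2997} \cdot 73} = \frac{1}{374994 + \frac{2920}{2997}} = \frac{1}{\frac{1123859938}{2997}} = \frac{2997}{1123859938}$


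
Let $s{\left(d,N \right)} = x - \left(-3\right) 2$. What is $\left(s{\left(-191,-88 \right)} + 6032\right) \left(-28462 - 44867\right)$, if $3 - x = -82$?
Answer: $-448993467$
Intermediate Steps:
$x = 85$ ($x = 3 - -82 = 3 + 82 = 85$)
$s{\left(d,N \right)} = 91$ ($s{\left(d,N \right)} = 85 - \left(-3\right) 2 = 85 - -6 = 85 + 6 = 91$)
$\left(s{\left(-191,-88 \right)} + 6032\right) \left(-28462 - 44867\right) = \left(91 + 6032\right) \left(-28462 - 44867\right) = 6123 \left(-73329\right) = -448993467$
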